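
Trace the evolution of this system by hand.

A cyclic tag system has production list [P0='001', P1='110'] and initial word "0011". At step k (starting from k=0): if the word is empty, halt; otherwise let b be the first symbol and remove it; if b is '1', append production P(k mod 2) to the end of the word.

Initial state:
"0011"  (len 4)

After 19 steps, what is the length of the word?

12

t=0: "0011"  (len 4)
t=1: "011"  (len 3)
t=2: "11"  (len 2)
t=3: "1001"  (len 4)
t=4: "001110"  (len 6)
t=5: "01110"  (len 5)
t=6: "1110"  (len 4)
t=7: "110001"  (len 6)
t=8: "10001110"  (len 8)
t=9: "0001110001"  (len 10)
t=10: "001110001"  (len 9)
t=11: "01110001"  (len 8)
t=12: "1110001"  (len 7)
t=13: "110001001"  (len 9)
t=14: "10001001110"  (len 11)
t=15: "0001001110001"  (len 13)
t=16: "001001110001"  (len 12)
t=17: "01001110001"  (len 11)
t=18: "1001110001"  (len 10)
t=19: "001110001001"  (len 12)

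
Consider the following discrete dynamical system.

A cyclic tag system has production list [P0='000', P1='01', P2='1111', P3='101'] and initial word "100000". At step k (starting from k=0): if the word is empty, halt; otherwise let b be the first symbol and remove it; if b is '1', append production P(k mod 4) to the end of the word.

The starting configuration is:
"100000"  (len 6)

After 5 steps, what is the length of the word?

4

t=0: "100000"  (len 6)
t=1: "00000000"  (len 8)
t=2: "0000000"  (len 7)
t=3: "000000"  (len 6)
t=4: "00000"  (len 5)
t=5: "0000"  (len 4)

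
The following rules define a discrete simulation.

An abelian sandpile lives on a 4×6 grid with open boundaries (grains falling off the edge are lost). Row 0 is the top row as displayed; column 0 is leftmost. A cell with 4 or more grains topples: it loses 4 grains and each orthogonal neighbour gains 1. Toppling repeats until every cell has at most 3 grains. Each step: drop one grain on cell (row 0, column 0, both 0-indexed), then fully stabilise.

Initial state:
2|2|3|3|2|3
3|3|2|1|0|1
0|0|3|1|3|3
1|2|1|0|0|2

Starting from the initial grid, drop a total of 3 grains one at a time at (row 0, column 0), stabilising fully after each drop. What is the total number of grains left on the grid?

38

k=0  2|2|3|3|2|3
3|3|2|1|0|1
0|0|3|1|3|3
1|2|1|0|0|2
k=1  3|2|3|3|2|3
3|3|2|1|0|1
0|0|3|1|3|3
1|2|1|0|0|2
k=2  2|1|2|0|3|3
1|2|1|3|0|1
1|2|0|2|3|3
1|2|2|0|0|2
k=3  3|1|2|0|3|3
1|2|1|3|0|1
1|2|0|2|3|3
1|2|2|0|0|2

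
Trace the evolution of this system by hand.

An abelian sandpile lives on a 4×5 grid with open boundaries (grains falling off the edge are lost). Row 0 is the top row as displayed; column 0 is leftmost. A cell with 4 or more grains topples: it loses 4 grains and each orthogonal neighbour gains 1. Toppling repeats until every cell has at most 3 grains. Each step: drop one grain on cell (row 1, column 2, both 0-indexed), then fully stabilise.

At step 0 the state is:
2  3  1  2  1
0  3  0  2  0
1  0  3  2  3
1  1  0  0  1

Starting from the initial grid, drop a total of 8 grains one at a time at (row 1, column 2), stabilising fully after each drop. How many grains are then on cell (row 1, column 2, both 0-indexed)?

0

gen 0: 2  3  1  2  1
0  3  0  2  0
1  0  3  2  3
1  1  0  0  1
gen 1: 2  3  1  2  1
0  3  1  2  0
1  0  3  2  3
1  1  0  0  1
gen 2: 2  3  1  2  1
0  3  2  2  0
1  0  3  2  3
1  1  0  0  1
gen 3: 2  3  1  2  1
0  3  3  2  0
1  0  3  2  3
1  1  0  0  1
gen 4: 3  0  3  2  1
1  1  2  3  0
1  2  0  3  3
1  1  1  0  1
gen 5: 3  0  3  2  1
1  1  3  3  0
1  2  0  3  3
1  1  1  0  1
gen 6: 3  1  1  0  2
1  2  2  2  2
1  2  2  1  0
1  1  1  1  2
gen 7: 3  1  1  0  2
1  2  3  2  2
1  2  2  1  0
1  1  1  1  2
gen 8: 3  1  2  0  2
1  3  0  3  2
1  2  3  1  0
1  1  1  1  2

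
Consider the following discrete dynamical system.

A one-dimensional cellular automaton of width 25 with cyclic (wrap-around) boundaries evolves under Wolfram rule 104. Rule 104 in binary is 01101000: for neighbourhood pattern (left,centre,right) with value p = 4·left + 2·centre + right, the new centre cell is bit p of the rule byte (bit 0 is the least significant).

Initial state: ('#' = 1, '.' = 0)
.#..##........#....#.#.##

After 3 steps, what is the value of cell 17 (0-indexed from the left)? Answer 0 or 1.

0

step 0: .#..##........#....#.#.##
step 1: #...##..............#.###
step 2: #...##...............##..
step 3: ....##...............##..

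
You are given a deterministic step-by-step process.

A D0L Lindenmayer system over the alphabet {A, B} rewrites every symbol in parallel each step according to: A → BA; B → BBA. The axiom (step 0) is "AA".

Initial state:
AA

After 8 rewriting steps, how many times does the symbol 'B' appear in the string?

1974

k=0  AA
k=1  BABA
k=2  BBABABBABA
k=3  BBABBABABBABABBABBABABBABA
k=4  BBABBABABBABBABABBABABBABBABABBABABBABBABABBABBABABBABABBABBABABBABA
k=5  BBABBABABBABBABABBABABBABBABABBABBABABBABABBABBABABBABABBA…ABBABABBABABBABBABABBABABBABBABABBABBABABBABABBABBABABBABA  (len 178)
k=6  BBABBABABBABBABABBABABBABBABABBABBABABBABABBABBABABBABABBA…ABBABABBABABBABBABABBABABBABBABABBABBABABBABABBABBABABBABA  (len 466)
k=7  BBABBABABBABBABABBABABBABBABABBABBABABBABABBABBABABBABABBA…ABBABABBABABBABBABABBABABBABBABABBABBABABBABABBABBABABBABA  (len 1220)
k=8  BBABBABABBABBABABBABABBABBABABBABBABABBABABBABBABABBABABBA…ABBABABBABABBABBABABBABABBABBABABBABBABABBABABBABBABABBABA  (len 3194)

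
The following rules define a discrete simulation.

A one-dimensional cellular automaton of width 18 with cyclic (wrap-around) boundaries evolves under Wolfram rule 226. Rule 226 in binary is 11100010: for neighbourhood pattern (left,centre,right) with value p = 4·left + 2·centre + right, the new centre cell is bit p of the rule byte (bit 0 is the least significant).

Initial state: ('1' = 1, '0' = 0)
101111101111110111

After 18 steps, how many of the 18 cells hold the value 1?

[0] 101111101111110111
[1] 110111110111111011
[2] 111011111011111101
[3] 111101111101111110
[4] 011110111110111111
[5] 101111011111011111
[6] 110111101111101111
[7] 111011110111110111
[8] 111101111011111011
[9] 111110111101111101
[10] 111111011110111110
[11] 011111101111011111
[12] 101111110111101111
[13] 110111111011110111
[14] 111011111101111011
[15] 111101111110111101
[16] 111110111111011110
[17] 011111011111101111
[18] 101111101111110111

15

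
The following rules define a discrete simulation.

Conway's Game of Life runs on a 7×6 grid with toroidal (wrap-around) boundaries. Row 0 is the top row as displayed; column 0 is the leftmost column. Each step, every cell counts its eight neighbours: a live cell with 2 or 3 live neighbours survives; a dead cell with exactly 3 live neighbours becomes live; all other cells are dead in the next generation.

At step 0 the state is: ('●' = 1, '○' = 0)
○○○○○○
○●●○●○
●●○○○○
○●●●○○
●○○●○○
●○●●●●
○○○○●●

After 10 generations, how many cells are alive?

4

[0] ○○○○○○
○●●○●○
●●○○○○
○●●●○○
●○○●○○
●○●●●●
○○○○●●
[1] ○○○●●●
●●●○○○
●○○○○○
○○○●○○
●○○○○○
●●●○○○
●○○○○○
[2] ○○●●●●
●●●●●○
●○●○○○
○○○○○○
●○●○○○
●○○○○●
●○●●●○
[3] ○○○○○○
●○○○○○
●○●○○●
○○○○○○
●●○○○●
●○●○●○
●○●○○○
[4] ○●○○○○
●●○○○●
●●○○○●
○○○○○○
●●○○○●
○○●●○○
○○○●○●
[5] ○●●○●●
○○●○○●
○●○○○●
○○○○○○
●●●○○○
○●●●○●
○○○●●○
[6] ●●●○○●
○○●●○●
●○○○○○
○○●○○○
●○○●○○
○○○○○●
○○○○○○
[7] ●●●●●●
○○●●●●
○●●●○○
○●○○○○
○○○○○○
○○○○○○
○●○○○●
[8] ○○○○○○
○○○○○○
●●○○○○
○●○○○○
○○○○○○
○○○○○○
○●○●○●
[9] ○○○○○○
○○○○○○
●●○○○○
●●○○○○
○○○○○○
○○○○○○
○○○○○○
[10] ○○○○○○
○○○○○○
●●○○○○
●●○○○○
○○○○○○
○○○○○○
○○○○○○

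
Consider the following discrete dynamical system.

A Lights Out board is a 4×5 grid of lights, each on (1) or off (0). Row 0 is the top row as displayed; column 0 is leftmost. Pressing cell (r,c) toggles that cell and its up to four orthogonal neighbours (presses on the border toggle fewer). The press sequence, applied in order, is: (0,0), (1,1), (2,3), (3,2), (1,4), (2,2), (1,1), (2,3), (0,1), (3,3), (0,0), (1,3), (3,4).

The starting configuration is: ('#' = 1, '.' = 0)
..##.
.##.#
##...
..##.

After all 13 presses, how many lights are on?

8

k=0  ..##.
.##.#
##...
..##.
k=1  ####.
###.#
##...
..##.
k=2  #.##.
....#
#....
..##.
k=3  #.##.
...##
#.###
..#..
k=4  #.##.
...##
#..##
.#.#.
k=5  #.###
.....
#..#.
.#.#.
k=6  #.###
..#..
###..
.###.
k=7  #####
##...
#.#..
.###.
k=8  #####
##.#.
#..##
.##..
k=9  ...##
#..#.
#..##
.##..
k=10  ...##
#..#.
#...#
.#.##
k=11  ##.##
...#.
#...#
.#.##
k=12  ##..#
..#.#
#..##
.#.##
k=13  ##..#
..#.#
#..#.
.#...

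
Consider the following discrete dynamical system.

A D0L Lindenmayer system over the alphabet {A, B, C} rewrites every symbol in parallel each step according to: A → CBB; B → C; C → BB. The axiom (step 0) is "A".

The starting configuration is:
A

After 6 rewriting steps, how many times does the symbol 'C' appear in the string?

8

0) A
1) CBB
2) BBCC
3) CCBBBB
4) BBBBCCCC
5) CCCCBBBBBBBB
6) BBBBBBBBCCCCCCCC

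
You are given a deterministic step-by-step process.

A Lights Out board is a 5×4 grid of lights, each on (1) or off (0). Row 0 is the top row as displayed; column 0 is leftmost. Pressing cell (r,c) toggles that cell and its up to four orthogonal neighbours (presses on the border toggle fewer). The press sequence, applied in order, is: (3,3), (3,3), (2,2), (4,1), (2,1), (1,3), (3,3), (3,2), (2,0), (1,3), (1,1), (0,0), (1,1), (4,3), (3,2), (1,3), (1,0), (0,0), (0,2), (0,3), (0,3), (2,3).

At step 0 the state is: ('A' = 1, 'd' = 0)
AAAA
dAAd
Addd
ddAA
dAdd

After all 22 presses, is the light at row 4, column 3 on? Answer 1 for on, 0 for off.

k=0  AAAA
dAAd
Addd
ddAA
dAdd
k=1  AAAA
dAAd
AddA
dddd
dAdA
k=2  AAAA
dAAd
Addd
ddAA
dAdd
k=3  AAAA
dAdd
AAAA
dddA
dAdd
k=4  AAAA
dAdd
AAAA
dAdA
AdAd
k=5  AAAA
dddd
dddA
dddA
AdAd
k=6  AAAd
ddAA
dddd
dddA
AdAd
k=7  AAAd
ddAA
dddA
ddAd
AdAA
k=8  AAAd
ddAA
ddAA
dAdA
AddA
k=9  AAAd
AdAA
AAAA
AAdA
AddA
k=10  AAAA
Addd
AAAd
AAdA
AddA
k=11  AdAA
dAAd
AdAd
AAdA
AddA
k=12  dAAA
AAAd
AdAd
AAdA
AddA
k=13  ddAA
dddd
AAAd
AAdA
AddA
k=14  ddAA
dddd
AAAd
AAdd
AdAd
k=15  ddAA
dddd
AAdd
AdAA
Addd
k=16  ddAd
ddAA
AAdA
AdAA
Addd
k=17  AdAd
AAAA
dAdA
AdAA
Addd
k=18  dAAd
dAAA
dAdA
AdAA
Addd
k=19  dddA
dAdA
dAdA
AdAA
Addd
k=20  ddAd
dAdd
dAdA
AdAA
Addd
k=21  dddA
dAdA
dAdA
AdAA
Addd
k=22  dddA
dAdd
dAAd
AdAd
Addd

0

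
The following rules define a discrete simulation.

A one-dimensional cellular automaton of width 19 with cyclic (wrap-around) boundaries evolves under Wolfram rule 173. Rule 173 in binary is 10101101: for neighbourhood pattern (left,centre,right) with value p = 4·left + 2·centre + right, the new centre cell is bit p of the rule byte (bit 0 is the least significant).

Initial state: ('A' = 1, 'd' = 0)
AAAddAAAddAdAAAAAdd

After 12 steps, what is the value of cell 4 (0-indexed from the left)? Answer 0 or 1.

1

[0] AAAddAAAddAdAAAAAdd
[1] AAdddAAdddAAAAAAddd
[2] AddAdAddAdAAAAAddAd
[3] AddAAAddAAAAAAdddAA
[4] dddAAdddAAAAAddAdAA
[5] dAdAddAdAAAAdddAAAd
[6] dAAAddAAAAAddAdAAdd
[7] dAAdddAAAAdddAAAddA
[8] AAddAdAAAddAdAAdddA
[9] AdddAAAAdddAAAddAdA
[10] ddAdAAAddAdAAdddAAA
[11] ddAAAAdddAAAddAdAAd
[12] AdAAAddAdAAdddAAAdd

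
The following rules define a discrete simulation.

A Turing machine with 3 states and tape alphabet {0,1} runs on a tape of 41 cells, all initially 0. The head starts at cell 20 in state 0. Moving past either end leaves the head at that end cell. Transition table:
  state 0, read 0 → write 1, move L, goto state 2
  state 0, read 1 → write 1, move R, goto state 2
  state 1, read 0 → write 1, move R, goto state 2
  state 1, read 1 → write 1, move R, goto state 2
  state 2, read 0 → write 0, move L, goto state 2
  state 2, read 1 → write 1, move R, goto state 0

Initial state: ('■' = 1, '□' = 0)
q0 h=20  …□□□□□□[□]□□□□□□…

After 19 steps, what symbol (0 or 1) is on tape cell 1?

0) q0 h=20  …□□□□□□[□]□□□□□□…
1) q2 h=19  …□□□□□□[□]■□□□□□…
2) q2 h=18  …□□□□□□[□]□■□□□□…
3) q2 h=17  …□□□□□□[□]□□■□□□…
4) q2 h=16  …□□□□□□[□]□□□■□□…
5) q2 h=15  …□□□□□□[□]□□□□■□…
6) q2 h=14  …□□□□□□[□]□□□□□■…
7) q2 h=13  …□□□□□□[□]□□□□□□…
8) q2 h=12  …□□□□□□[□]□□□□□□…
9) q2 h=11  …□□□□□□[□]□□□□□□…
10) q2 h=10  …□□□□□□[□]□□□□□□…
11) q2 h= 9  …□□□□□□[□]□□□□□□…
12) q2 h= 8  …□□□□□□[□]□□□□□□…
13) q2 h= 7  …□□□□□□[□]□□□□□□…
14) q2 h= 6  |□□□□□□[□]□□□□□□…
15) q2 h= 5  |□□□□□[□]□□□□□□…
16) q2 h= 4  |□□□□[□]□□□□□□…
17) q2 h= 3  |□□□[□]□□□□□□…
18) q2 h= 2  |□□[□]□□□□□□…
19) q2 h= 1  |□[□]□□□□□□…

0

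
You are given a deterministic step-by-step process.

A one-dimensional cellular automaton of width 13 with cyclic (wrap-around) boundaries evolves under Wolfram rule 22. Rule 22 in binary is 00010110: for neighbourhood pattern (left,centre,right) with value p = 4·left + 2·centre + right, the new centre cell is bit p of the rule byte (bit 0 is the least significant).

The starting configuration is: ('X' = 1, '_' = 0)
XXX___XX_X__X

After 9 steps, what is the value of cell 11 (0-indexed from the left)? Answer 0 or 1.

0

[0] XXX___XX_X__X
[1] ___X_X___XXX_
[2] __XX_XX_X___X
[3] XX______XX_XX
[4] __X____X_____
[5] _XXX__XXX____
[6] X___XX___X___
[7] XX_X__X_XXX_X
[8] ___XXXX______
[9] __X____X_____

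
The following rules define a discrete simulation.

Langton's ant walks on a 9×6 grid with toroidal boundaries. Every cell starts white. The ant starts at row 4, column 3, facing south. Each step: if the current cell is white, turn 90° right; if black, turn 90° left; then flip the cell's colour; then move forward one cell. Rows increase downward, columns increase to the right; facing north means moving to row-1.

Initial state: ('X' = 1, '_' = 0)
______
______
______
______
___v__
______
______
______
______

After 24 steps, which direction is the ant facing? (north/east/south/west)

north

gen 0: ______
______
______
______
___v__
______
______
______
______
gen 1: ______
______
______
______
__<X__
______
______
______
______
gen 2: ______
______
______
__^___
__XX__
______
______
______
______
gen 3: ______
______
______
__X>__
__XX__
______
______
______
______
gen 4: ______
______
______
__XX__
__Xv__
______
______
______
______
gen 5: ______
______
______
__XX__
__X_>_
______
______
______
______
gen 6: ______
______
______
__XX__
__X_X_
____v_
______
______
______
gen 7: ______
______
______
__XX__
__X_X_
___<X_
______
______
______
gen 8: ______
______
______
__XX__
__X^X_
___XX_
______
______
______
gen 9: ______
______
______
__XX__
__XX>_
___XX_
______
______
______
gen 10: ______
______
______
__XX^_
__XX__
___XX_
______
______
______
gen 11: ______
______
______
__XXX>
__XX__
___XX_
______
______
______
gen 12: ______
______
______
__XXXX
__XX_v
___XX_
______
______
______
gen 13: ______
______
______
__XXXX
__XX<X
___XX_
______
______
______
gen 14: ______
______
______
__XX^X
__XXXX
___XX_
______
______
______
gen 15: ______
______
______
__X<_X
__XXXX
___XX_
______
______
______
gen 16: ______
______
______
__X__X
__XvXX
___XX_
______
______
______
gen 17: ______
______
______
__X__X
__X_>X
___XX_
______
______
______
gen 18: ______
______
______
__X_^X
__X__X
___XX_
______
______
______
gen 19: ______
______
______
__X_X>
__X__X
___XX_
______
______
______
gen 20: ______
______
_____^
__X_X_
__X__X
___XX_
______
______
______
gen 21: ______
______
>____X
__X_X_
__X__X
___XX_
______
______
______
gen 22: ______
______
X____X
v_X_X_
__X__X
___XX_
______
______
______
gen 23: ______
______
X____X
X_X_X<
__X__X
___XX_
______
______
______
gen 24: ______
______
X____^
X_X_XX
__X__X
___XX_
______
______
______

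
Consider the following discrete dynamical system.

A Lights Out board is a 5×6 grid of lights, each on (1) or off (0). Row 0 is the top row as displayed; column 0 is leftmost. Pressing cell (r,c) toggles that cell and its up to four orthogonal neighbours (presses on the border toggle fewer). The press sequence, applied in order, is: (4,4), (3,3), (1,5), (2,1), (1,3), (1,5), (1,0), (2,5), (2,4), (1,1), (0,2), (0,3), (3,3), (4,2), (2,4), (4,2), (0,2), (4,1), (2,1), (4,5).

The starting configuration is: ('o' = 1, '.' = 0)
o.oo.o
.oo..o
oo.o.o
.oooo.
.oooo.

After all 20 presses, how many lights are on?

12

0) o.oo.o
.oo..o
oo.o.o
.oooo.
.oooo.
1) o.oo.o
.oo..o
oo.o.o
.ooo..
.oo..o
2) o.oo.o
.oo..o
oo...o
.o..o.
.ooo.o
3) o.oo..
.oo.o.
oo....
.o..o.
.ooo.o
4) o.oo..
..o.o.
..o...
....o.
.ooo.o
5) o.o...
...o..
..oo..
....o.
.ooo.o
6) o.o..o
...ooo
..oo.o
....o.
.ooo.o
7) ..o..o
oo.ooo
o.oo.o
....o.
.ooo.o
8) ..o..o
oo.oo.
o.ooo.
....oo
.ooo.o
9) ..o..o
oo.o..
o.o..o
.....o
.ooo.o
10) .oo..o
..oo..
ooo..o
.....o
.ooo.o
11) ...o.o
...o..
ooo..o
.....o
.ooo.o
12) ..o.oo
......
ooo..o
.....o
.ooo.o
13) ..o.oo
......
oooo.o
..oooo
.oo..o
14) ..o.oo
......
oooo.o
...ooo
...o.o
15) ..o.oo
....o.
ooo.o.
...o.o
...o.o
16) ..o.oo
....o.
ooo.o.
..oo.o
.oo..o
17) .o.ooo
..o.o.
ooo.o.
..oo.o
.oo..o
18) .o.ooo
..o.o.
ooo.o.
.ooo.o
o....o
19) .o.ooo
.oo.o.
....o.
..oo.o
o....o
20) .o.ooo
.oo.o.
....o.
..oo..
o...o.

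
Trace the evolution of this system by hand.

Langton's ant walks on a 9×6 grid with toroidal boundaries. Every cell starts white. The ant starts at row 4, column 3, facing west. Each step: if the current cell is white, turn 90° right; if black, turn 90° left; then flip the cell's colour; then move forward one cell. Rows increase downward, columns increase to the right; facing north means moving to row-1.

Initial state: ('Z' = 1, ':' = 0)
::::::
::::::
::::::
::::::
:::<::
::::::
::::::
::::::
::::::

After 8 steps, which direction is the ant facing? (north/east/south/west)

east

t=0: ::::::
::::::
::::::
::::::
:::<::
::::::
::::::
::::::
::::::
t=1: ::::::
::::::
::::::
:::^::
:::Z::
::::::
::::::
::::::
::::::
t=2: ::::::
::::::
::::::
:::Z>:
:::Z::
::::::
::::::
::::::
::::::
t=3: ::::::
::::::
::::::
:::ZZ:
:::Zv:
::::::
::::::
::::::
::::::
t=4: ::::::
::::::
::::::
:::ZZ:
:::<Z:
::::::
::::::
::::::
::::::
t=5: ::::::
::::::
::::::
:::ZZ:
::::Z:
:::v::
::::::
::::::
::::::
t=6: ::::::
::::::
::::::
:::ZZ:
::::Z:
::<Z::
::::::
::::::
::::::
t=7: ::::::
::::::
::::::
:::ZZ:
::^:Z:
::ZZ::
::::::
::::::
::::::
t=8: ::::::
::::::
::::::
:::ZZ:
::Z>Z:
::ZZ::
::::::
::::::
::::::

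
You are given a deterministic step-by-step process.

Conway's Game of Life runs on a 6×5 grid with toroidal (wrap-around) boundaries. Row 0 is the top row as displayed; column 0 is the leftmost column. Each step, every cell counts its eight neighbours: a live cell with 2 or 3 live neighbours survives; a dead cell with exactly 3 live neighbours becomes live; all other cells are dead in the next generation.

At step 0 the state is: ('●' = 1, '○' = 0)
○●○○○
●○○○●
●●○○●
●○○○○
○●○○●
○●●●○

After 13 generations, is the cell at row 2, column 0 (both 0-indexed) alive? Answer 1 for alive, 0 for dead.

0

[0] ○●○○○
●○○○●
●●○○●
●○○○○
○●○○●
○●●●○
[1] ○●○●●
○○○○●
○●○○○
○○○○○
○●○●●
○●○●○
[2] ○○○●●
○○●●●
○○○○○
●○●○○
●○○●●
○●○○○
[3] ●○○○●
○○●○●
○●●○●
●●○●○
●○●●●
○○●○○
[4] ●●○○●
○○●○●
○○○○●
○○○○○
●○○○○
○○●○○
[5] ●●●○●
○●○○●
○○○●○
○○○○○
○○○○○
○○○○●
[6] ○●●○●
○●○○●
○○○○○
○○○○○
○○○○○
○●○●●
[7] ○●○○●
○●●●○
○○○○○
○○○○○
○○○○○
○●○●●
[8] ○●○○●
●●●●○
○○●○○
○○○○○
○○○○○
○○●●●
[9] ○○○○○
●○○●●
○○●●○
○○○○○
○○○●○
●○●●●
[10] ○●●○○
○○●●●
○○●●○
○○●●○
○○●●○
○○●●●
[11] ●●○○○
○○○○●
○●○○○
○●○○●
○●○○○
○○○○●
[12] ●○○○●
○●○○○
○○○○○
○●●○○
○○○○○
○●○○○
[13] ●●○○○
●○○○○
○●●○○
○○○○○
○●●○○
●○○○○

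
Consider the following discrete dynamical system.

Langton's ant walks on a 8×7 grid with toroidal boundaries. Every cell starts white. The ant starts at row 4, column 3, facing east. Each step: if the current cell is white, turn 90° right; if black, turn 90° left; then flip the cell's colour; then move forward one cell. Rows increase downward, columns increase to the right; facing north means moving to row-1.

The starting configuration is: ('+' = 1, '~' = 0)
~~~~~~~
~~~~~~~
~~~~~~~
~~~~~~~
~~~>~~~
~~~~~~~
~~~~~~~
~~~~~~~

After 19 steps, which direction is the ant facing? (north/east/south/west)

t=0: ~~~~~~~
~~~~~~~
~~~~~~~
~~~~~~~
~~~>~~~
~~~~~~~
~~~~~~~
~~~~~~~
t=1: ~~~~~~~
~~~~~~~
~~~~~~~
~~~~~~~
~~~+~~~
~~~v~~~
~~~~~~~
~~~~~~~
t=2: ~~~~~~~
~~~~~~~
~~~~~~~
~~~~~~~
~~~+~~~
~~<+~~~
~~~~~~~
~~~~~~~
t=3: ~~~~~~~
~~~~~~~
~~~~~~~
~~~~~~~
~~^+~~~
~~++~~~
~~~~~~~
~~~~~~~
t=4: ~~~~~~~
~~~~~~~
~~~~~~~
~~~~~~~
~~+>~~~
~~++~~~
~~~~~~~
~~~~~~~
t=5: ~~~~~~~
~~~~~~~
~~~~~~~
~~~^~~~
~~+~~~~
~~++~~~
~~~~~~~
~~~~~~~
t=6: ~~~~~~~
~~~~~~~
~~~~~~~
~~~+>~~
~~+~~~~
~~++~~~
~~~~~~~
~~~~~~~
t=7: ~~~~~~~
~~~~~~~
~~~~~~~
~~~++~~
~~+~v~~
~~++~~~
~~~~~~~
~~~~~~~
t=8: ~~~~~~~
~~~~~~~
~~~~~~~
~~~++~~
~~+<+~~
~~++~~~
~~~~~~~
~~~~~~~
t=9: ~~~~~~~
~~~~~~~
~~~~~~~
~~~^+~~
~~+++~~
~~++~~~
~~~~~~~
~~~~~~~
t=10: ~~~~~~~
~~~~~~~
~~~~~~~
~~<~+~~
~~+++~~
~~++~~~
~~~~~~~
~~~~~~~
t=11: ~~~~~~~
~~~~~~~
~~^~~~~
~~+~+~~
~~+++~~
~~++~~~
~~~~~~~
~~~~~~~
t=12: ~~~~~~~
~~~~~~~
~~+>~~~
~~+~+~~
~~+++~~
~~++~~~
~~~~~~~
~~~~~~~
t=13: ~~~~~~~
~~~~~~~
~~++~~~
~~+v+~~
~~+++~~
~~++~~~
~~~~~~~
~~~~~~~
t=14: ~~~~~~~
~~~~~~~
~~++~~~
~~<++~~
~~+++~~
~~++~~~
~~~~~~~
~~~~~~~
t=15: ~~~~~~~
~~~~~~~
~~++~~~
~~~++~~
~~v++~~
~~++~~~
~~~~~~~
~~~~~~~
t=16: ~~~~~~~
~~~~~~~
~~++~~~
~~~++~~
~~~>+~~
~~++~~~
~~~~~~~
~~~~~~~
t=17: ~~~~~~~
~~~~~~~
~~++~~~
~~~^+~~
~~~~+~~
~~++~~~
~~~~~~~
~~~~~~~
t=18: ~~~~~~~
~~~~~~~
~~++~~~
~~<~+~~
~~~~+~~
~~++~~~
~~~~~~~
~~~~~~~
t=19: ~~~~~~~
~~~~~~~
~~^+~~~
~~+~+~~
~~~~+~~
~~++~~~
~~~~~~~
~~~~~~~

north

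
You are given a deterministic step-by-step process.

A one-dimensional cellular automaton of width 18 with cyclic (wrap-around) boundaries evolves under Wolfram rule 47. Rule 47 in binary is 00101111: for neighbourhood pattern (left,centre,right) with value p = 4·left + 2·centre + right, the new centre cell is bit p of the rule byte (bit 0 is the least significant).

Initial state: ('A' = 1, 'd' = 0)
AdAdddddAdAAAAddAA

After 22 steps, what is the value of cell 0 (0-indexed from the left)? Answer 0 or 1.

0

t=0: AdAdddddAdAAAAddAA
t=1: dAAdAAAAAAAddddAAd
t=2: AAdAAdddddddAAAAdd
t=3: AdAAddAAAAAAAddddA
t=4: dAAddAAdddddddAAAA
t=5: AAddAAddAAAAAAAddd
t=6: AddAAddAAdddddddAA
t=7: ddAAddAAddAAAAAAAd
t=8: AAAddAAddAAddddddd
t=9: AdddAAddAAddAAAAAA
t=10: ddAAAddAAddAAddddd
t=11: AAAdddAAddAAddAAAA
t=12: ddddAAAddAAddAAddd
t=13: AAAAAdddAAddAAddAA
t=14: ddddddAAAddAAddAAd
t=15: AAAAAAAdddAAddAAdd
t=16: AdddddddAAAddAAddA
t=17: ddAAAAAAAdddAAddAA
t=18: dAAdddddddAAAddAAd
t=19: AAddAAAAAAAdddAAdd
t=20: AddAAdddddddAAAddA
t=21: ddAAddAAAAAAAdddAA
t=22: dAAddAAdddddddAAAd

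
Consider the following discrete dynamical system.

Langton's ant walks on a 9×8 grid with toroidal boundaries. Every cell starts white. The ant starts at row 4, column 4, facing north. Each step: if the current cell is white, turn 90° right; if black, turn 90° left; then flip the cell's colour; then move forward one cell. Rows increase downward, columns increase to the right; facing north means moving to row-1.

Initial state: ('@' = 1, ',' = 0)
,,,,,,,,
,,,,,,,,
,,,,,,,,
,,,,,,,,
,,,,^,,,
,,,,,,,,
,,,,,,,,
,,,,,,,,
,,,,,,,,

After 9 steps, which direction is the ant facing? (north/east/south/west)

west

0) ,,,,,,,,
,,,,,,,,
,,,,,,,,
,,,,,,,,
,,,,^,,,
,,,,,,,,
,,,,,,,,
,,,,,,,,
,,,,,,,,
1) ,,,,,,,,
,,,,,,,,
,,,,,,,,
,,,,,,,,
,,,,@>,,
,,,,,,,,
,,,,,,,,
,,,,,,,,
,,,,,,,,
2) ,,,,,,,,
,,,,,,,,
,,,,,,,,
,,,,,,,,
,,,,@@,,
,,,,,v,,
,,,,,,,,
,,,,,,,,
,,,,,,,,
3) ,,,,,,,,
,,,,,,,,
,,,,,,,,
,,,,,,,,
,,,,@@,,
,,,,<@,,
,,,,,,,,
,,,,,,,,
,,,,,,,,
4) ,,,,,,,,
,,,,,,,,
,,,,,,,,
,,,,,,,,
,,,,^@,,
,,,,@@,,
,,,,,,,,
,,,,,,,,
,,,,,,,,
5) ,,,,,,,,
,,,,,,,,
,,,,,,,,
,,,,,,,,
,,,<,@,,
,,,,@@,,
,,,,,,,,
,,,,,,,,
,,,,,,,,
6) ,,,,,,,,
,,,,,,,,
,,,,,,,,
,,,^,,,,
,,,@,@,,
,,,,@@,,
,,,,,,,,
,,,,,,,,
,,,,,,,,
7) ,,,,,,,,
,,,,,,,,
,,,,,,,,
,,,@>,,,
,,,@,@,,
,,,,@@,,
,,,,,,,,
,,,,,,,,
,,,,,,,,
8) ,,,,,,,,
,,,,,,,,
,,,,,,,,
,,,@@,,,
,,,@v@,,
,,,,@@,,
,,,,,,,,
,,,,,,,,
,,,,,,,,
9) ,,,,,,,,
,,,,,,,,
,,,,,,,,
,,,@@,,,
,,,<@@,,
,,,,@@,,
,,,,,,,,
,,,,,,,,
,,,,,,,,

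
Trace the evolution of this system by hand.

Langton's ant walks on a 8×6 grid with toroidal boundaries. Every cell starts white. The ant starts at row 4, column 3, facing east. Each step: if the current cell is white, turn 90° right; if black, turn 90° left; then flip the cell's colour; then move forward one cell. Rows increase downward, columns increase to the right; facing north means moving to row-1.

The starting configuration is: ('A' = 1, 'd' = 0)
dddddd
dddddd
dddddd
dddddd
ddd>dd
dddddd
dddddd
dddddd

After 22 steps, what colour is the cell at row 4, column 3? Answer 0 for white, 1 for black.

[0] dddddd
dddddd
dddddd
dddddd
ddd>dd
dddddd
dddddd
dddddd
[1] dddddd
dddddd
dddddd
dddddd
dddAdd
dddvdd
dddddd
dddddd
[2] dddddd
dddddd
dddddd
dddddd
dddAdd
dd<Add
dddddd
dddddd
[3] dddddd
dddddd
dddddd
dddddd
dd^Add
ddAAdd
dddddd
dddddd
[4] dddddd
dddddd
dddddd
dddddd
ddA>dd
ddAAdd
dddddd
dddddd
[5] dddddd
dddddd
dddddd
ddd^dd
ddAddd
ddAAdd
dddddd
dddddd
[6] dddddd
dddddd
dddddd
dddA>d
ddAddd
ddAAdd
dddddd
dddddd
[7] dddddd
dddddd
dddddd
dddAAd
ddAdvd
ddAAdd
dddddd
dddddd
[8] dddddd
dddddd
dddddd
dddAAd
ddA<Ad
ddAAdd
dddddd
dddddd
[9] dddddd
dddddd
dddddd
ddd^Ad
ddAAAd
ddAAdd
dddddd
dddddd
[10] dddddd
dddddd
dddddd
dd<dAd
ddAAAd
ddAAdd
dddddd
dddddd
[11] dddddd
dddddd
dd^ddd
ddAdAd
ddAAAd
ddAAdd
dddddd
dddddd
[12] dddddd
dddddd
ddA>dd
ddAdAd
ddAAAd
ddAAdd
dddddd
dddddd
[13] dddddd
dddddd
ddAAdd
ddAvAd
ddAAAd
ddAAdd
dddddd
dddddd
[14] dddddd
dddddd
ddAAdd
dd<AAd
ddAAAd
ddAAdd
dddddd
dddddd
[15] dddddd
dddddd
ddAAdd
dddAAd
ddvAAd
ddAAdd
dddddd
dddddd
[16] dddddd
dddddd
ddAAdd
dddAAd
ddd>Ad
ddAAdd
dddddd
dddddd
[17] dddddd
dddddd
ddAAdd
ddd^Ad
ddddAd
ddAAdd
dddddd
dddddd
[18] dddddd
dddddd
ddAAdd
dd<dAd
ddddAd
ddAAdd
dddddd
dddddd
[19] dddddd
dddddd
dd^Add
ddAdAd
ddddAd
ddAAdd
dddddd
dddddd
[20] dddddd
dddddd
d<dAdd
ddAdAd
ddddAd
ddAAdd
dddddd
dddddd
[21] dddddd
d^dddd
dAdAdd
ddAdAd
ddddAd
ddAAdd
dddddd
dddddd
[22] dddddd
dA>ddd
dAdAdd
ddAdAd
ddddAd
ddAAdd
dddddd
dddddd

0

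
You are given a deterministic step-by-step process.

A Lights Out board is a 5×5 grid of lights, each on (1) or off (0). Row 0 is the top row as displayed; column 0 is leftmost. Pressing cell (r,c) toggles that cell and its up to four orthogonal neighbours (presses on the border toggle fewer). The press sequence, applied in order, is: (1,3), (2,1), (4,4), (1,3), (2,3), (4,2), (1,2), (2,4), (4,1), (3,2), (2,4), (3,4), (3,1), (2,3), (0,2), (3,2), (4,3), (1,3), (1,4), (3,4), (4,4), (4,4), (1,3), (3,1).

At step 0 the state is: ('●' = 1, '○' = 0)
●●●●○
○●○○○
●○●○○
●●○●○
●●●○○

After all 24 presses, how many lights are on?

14

[0] ●●●●○
○●○○○
●○●○○
●●○●○
●●●○○
[1] ●●●○○
○●●●●
●○●●○
●●○●○
●●●○○
[2] ●●●○○
○○●●●
○●○●○
●○○●○
●●●○○
[3] ●●●○○
○○●●●
○●○●○
●○○●●
●●●●●
[4] ●●●●○
○○○○○
○●○○○
●○○●●
●●●●●
[5] ●●●●○
○○○●○
○●●●●
●○○○●
●●●●●
[6] ●●●●○
○○○●○
○●●●●
●○●○●
●○○○●
[7] ●●○●○
○●●○○
○●○●●
●○●○●
●○○○●
[8] ●●○●○
○●●○●
○●○○○
●○●○○
●○○○●
[9] ●●○●○
○●●○●
○●○○○
●●●○○
○●●○●
[10] ●●○●○
○●●○●
○●●○○
●○○●○
○●○○●
[11] ●●○●○
○●●○○
○●●●●
●○○●●
○●○○●
[12] ●●○●○
○●●○○
○●●●○
●○○○○
○●○○○
[13] ●●○●○
○●●○○
○○●●○
○●●○○
○○○○○
[14] ●●○●○
○●●●○
○○○○●
○●●●○
○○○○○
[15] ●○●○○
○●○●○
○○○○●
○●●●○
○○○○○
[16] ●○●○○
○●○●○
○○●○●
○○○○○
○○●○○
[17] ●○●○○
○●○●○
○○●○●
○○○●○
○○○●●
[18] ●○●●○
○●●○●
○○●●●
○○○●○
○○○●●
[19] ●○●●●
○●●●○
○○●●○
○○○●○
○○○●●
[20] ●○●●●
○●●●○
○○●●●
○○○○●
○○○●○
[21] ●○●●●
○●●●○
○○●●●
○○○○○
○○○○●
[22] ●○●●●
○●●●○
○○●●●
○○○○●
○○○●○
[23] ●○●○●
○●○○●
○○●○●
○○○○●
○○○●○
[24] ●○●○●
○●○○●
○●●○●
●●●○●
○●○●○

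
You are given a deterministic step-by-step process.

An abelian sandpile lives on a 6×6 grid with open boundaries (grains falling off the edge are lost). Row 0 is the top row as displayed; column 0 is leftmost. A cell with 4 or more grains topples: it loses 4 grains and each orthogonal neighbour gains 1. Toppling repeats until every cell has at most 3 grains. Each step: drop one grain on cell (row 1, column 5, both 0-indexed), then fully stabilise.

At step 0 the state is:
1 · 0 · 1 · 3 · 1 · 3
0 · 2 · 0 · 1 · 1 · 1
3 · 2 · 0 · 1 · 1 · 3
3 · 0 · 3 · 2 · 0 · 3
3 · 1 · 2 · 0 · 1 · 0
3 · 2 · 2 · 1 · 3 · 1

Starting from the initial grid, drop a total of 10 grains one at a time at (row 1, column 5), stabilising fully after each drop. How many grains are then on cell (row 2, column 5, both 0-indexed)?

3

0) 1 · 0 · 1 · 3 · 1 · 3
0 · 2 · 0 · 1 · 1 · 1
3 · 2 · 0 · 1 · 1 · 3
3 · 0 · 3 · 2 · 0 · 3
3 · 1 · 2 · 0 · 1 · 0
3 · 2 · 2 · 1 · 3 · 1
1) 1 · 0 · 1 · 3 · 1 · 3
0 · 2 · 0 · 1 · 1 · 2
3 · 2 · 0 · 1 · 1 · 3
3 · 0 · 3 · 2 · 0 · 3
3 · 1 · 2 · 0 · 1 · 0
3 · 2 · 2 · 1 · 3 · 1
2) 1 · 0 · 1 · 3 · 1 · 3
0 · 2 · 0 · 1 · 1 · 3
3 · 2 · 0 · 1 · 1 · 3
3 · 0 · 3 · 2 · 0 · 3
3 · 1 · 2 · 0 · 1 · 0
3 · 2 · 2 · 1 · 3 · 1
3) 1 · 0 · 1 · 3 · 2 · 0
0 · 2 · 0 · 1 · 2 · 2
3 · 2 · 0 · 1 · 2 · 1
3 · 0 · 3 · 2 · 1 · 0
3 · 1 · 2 · 0 · 1 · 1
3 · 2 · 2 · 1 · 3 · 1
4) 1 · 0 · 1 · 3 · 2 · 0
0 · 2 · 0 · 1 · 2 · 3
3 · 2 · 0 · 1 · 2 · 1
3 · 0 · 3 · 2 · 1 · 0
3 · 1 · 2 · 0 · 1 · 1
3 · 2 · 2 · 1 · 3 · 1
5) 1 · 0 · 1 · 3 · 2 · 1
0 · 2 · 0 · 1 · 3 · 0
3 · 2 · 0 · 1 · 2 · 2
3 · 0 · 3 · 2 · 1 · 0
3 · 1 · 2 · 0 · 1 · 1
3 · 2 · 2 · 1 · 3 · 1
6) 1 · 0 · 1 · 3 · 2 · 1
0 · 2 · 0 · 1 · 3 · 1
3 · 2 · 0 · 1 · 2 · 2
3 · 0 · 3 · 2 · 1 · 0
3 · 1 · 2 · 0 · 1 · 1
3 · 2 · 2 · 1 · 3 · 1
7) 1 · 0 · 1 · 3 · 2 · 1
0 · 2 · 0 · 1 · 3 · 2
3 · 2 · 0 · 1 · 2 · 2
3 · 0 · 3 · 2 · 1 · 0
3 · 1 · 2 · 0 · 1 · 1
3 · 2 · 2 · 1 · 3 · 1
8) 1 · 0 · 1 · 3 · 2 · 1
0 · 2 · 0 · 1 · 3 · 3
3 · 2 · 0 · 1 · 2 · 2
3 · 0 · 3 · 2 · 1 · 0
3 · 1 · 2 · 0 · 1 · 1
3 · 2 · 2 · 1 · 3 · 1
9) 1 · 0 · 1 · 3 · 3 · 2
0 · 2 · 0 · 2 · 0 · 1
3 · 2 · 0 · 1 · 3 · 3
3 · 0 · 3 · 2 · 1 · 0
3 · 1 · 2 · 0 · 1 · 1
3 · 2 · 2 · 1 · 3 · 1
10) 1 · 0 · 1 · 3 · 3 · 2
0 · 2 · 0 · 2 · 0 · 2
3 · 2 · 0 · 1 · 3 · 3
3 · 0 · 3 · 2 · 1 · 0
3 · 1 · 2 · 0 · 1 · 1
3 · 2 · 2 · 1 · 3 · 1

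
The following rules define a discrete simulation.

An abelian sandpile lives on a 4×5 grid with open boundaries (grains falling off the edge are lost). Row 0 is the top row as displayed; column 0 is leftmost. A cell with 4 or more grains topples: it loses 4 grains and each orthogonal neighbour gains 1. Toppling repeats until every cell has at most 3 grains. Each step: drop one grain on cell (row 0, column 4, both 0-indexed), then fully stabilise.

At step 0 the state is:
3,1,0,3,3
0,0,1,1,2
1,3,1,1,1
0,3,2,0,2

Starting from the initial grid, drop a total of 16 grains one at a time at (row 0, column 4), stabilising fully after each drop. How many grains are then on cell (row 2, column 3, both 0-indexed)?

2

[0] 3,1,0,3,3
0,0,1,1,2
1,3,1,1,1
0,3,2,0,2
[1] 3,1,1,0,1
0,0,1,2,3
1,3,1,1,1
0,3,2,0,2
[2] 3,1,1,0,2
0,0,1,2,3
1,3,1,1,1
0,3,2,0,2
[3] 3,1,1,0,3
0,0,1,2,3
1,3,1,1,1
0,3,2,0,2
[4] 3,1,1,1,1
0,0,1,3,0
1,3,1,1,2
0,3,2,0,2
[5] 3,1,1,1,2
0,0,1,3,0
1,3,1,1,2
0,3,2,0,2
[6] 3,1,1,1,3
0,0,1,3,0
1,3,1,1,2
0,3,2,0,2
[7] 3,1,1,2,0
0,0,1,3,1
1,3,1,1,2
0,3,2,0,2
[8] 3,1,1,2,1
0,0,1,3,1
1,3,1,1,2
0,3,2,0,2
[9] 3,1,1,2,2
0,0,1,3,1
1,3,1,1,2
0,3,2,0,2
[10] 3,1,1,2,3
0,0,1,3,1
1,3,1,1,2
0,3,2,0,2
[11] 3,1,1,3,0
0,0,1,3,2
1,3,1,1,2
0,3,2,0,2
[12] 3,1,1,3,1
0,0,1,3,2
1,3,1,1,2
0,3,2,0,2
[13] 3,1,1,3,2
0,0,1,3,2
1,3,1,1,2
0,3,2,0,2
[14] 3,1,1,3,3
0,0,1,3,2
1,3,1,1,2
0,3,2,0,2
[15] 3,1,2,1,2
0,0,2,1,0
1,3,1,2,3
0,3,2,0,2
[16] 3,1,2,1,3
0,0,2,1,0
1,3,1,2,3
0,3,2,0,2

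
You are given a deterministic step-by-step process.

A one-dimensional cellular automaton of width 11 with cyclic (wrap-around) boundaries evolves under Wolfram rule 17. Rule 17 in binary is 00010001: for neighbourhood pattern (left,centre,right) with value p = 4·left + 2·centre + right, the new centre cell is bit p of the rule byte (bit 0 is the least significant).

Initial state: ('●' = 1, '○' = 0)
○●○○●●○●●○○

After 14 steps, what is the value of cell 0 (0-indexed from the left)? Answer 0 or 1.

1

0) ○●○○●●○●●○○
1) ○○●○○○○○○●●
2) ●○○●●●●●○○○
3) ○●○○○○○○●●○
4) ○○●●●●●○○○●
5) ●○○○○○○●●○○
6) ○●●●●●○○○●○
7) ○○○○○○●●○○●
8) ●●●●●○○○●○○
9) ○○○○○●●○○●○
10) ●●●●○○○●○○●
11) ○○○○●●○○●○○
12) ●●●○○○●○○●●
13) ○○○●●○○●○○○
14) ●●○○○●○○●●●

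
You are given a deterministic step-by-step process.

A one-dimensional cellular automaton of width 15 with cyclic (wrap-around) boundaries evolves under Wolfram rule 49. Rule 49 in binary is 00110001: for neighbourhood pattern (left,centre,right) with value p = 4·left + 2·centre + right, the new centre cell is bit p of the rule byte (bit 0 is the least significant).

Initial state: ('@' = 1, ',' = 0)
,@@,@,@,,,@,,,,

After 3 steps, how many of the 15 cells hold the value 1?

7

0) ,@@,@,@,,,@,,,,
1) ,,,@,@,@@,,@@@@
2) @@,,@,@,,@,,,,,
3) ,,@,,@,@,,@@@@,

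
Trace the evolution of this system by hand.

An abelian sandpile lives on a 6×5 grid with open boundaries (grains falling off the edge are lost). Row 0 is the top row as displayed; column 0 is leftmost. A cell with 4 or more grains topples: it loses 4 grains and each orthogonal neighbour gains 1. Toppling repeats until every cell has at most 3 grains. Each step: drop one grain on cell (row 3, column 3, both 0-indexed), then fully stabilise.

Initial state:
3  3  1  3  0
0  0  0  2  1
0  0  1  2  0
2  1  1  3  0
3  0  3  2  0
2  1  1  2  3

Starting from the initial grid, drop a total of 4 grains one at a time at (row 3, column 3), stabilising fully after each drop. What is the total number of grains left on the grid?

44

k=0  3  3  1  3  0
0  0  0  2  1
0  0  1  2  0
2  1  1  3  0
3  0  3  2  0
2  1  1  2  3
k=1  3  3  1  3  0
0  0  0  2  1
0  0  1  3  0
2  1  2  0  1
3  0  3  3  0
2  1  1  2  3
k=2  3  3  1  3  0
0  0  0  2  1
0  0  1  3  0
2  1  2  1  1
3  0  3  3  0
2  1  1  2  3
k=3  3  3  1  3  0
0  0  0  2  1
0  0  1  3  0
2  1  2  2  1
3  0  3  3  0
2  1  1  2  3
k=4  3  3  1  3  0
0  0  0  2  1
0  0  1  3  0
2  1  2  3  1
3  0  3  3  0
2  1  1  2  3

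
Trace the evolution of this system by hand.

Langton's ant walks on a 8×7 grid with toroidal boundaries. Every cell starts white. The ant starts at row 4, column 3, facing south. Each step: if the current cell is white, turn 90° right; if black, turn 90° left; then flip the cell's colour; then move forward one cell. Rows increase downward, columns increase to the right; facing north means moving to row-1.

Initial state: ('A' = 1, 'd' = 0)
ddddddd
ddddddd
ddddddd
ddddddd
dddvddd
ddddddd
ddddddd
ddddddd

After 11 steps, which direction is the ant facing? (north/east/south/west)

east

step 0: ddddddd
ddddddd
ddddddd
ddddddd
dddvddd
ddddddd
ddddddd
ddddddd
step 1: ddddddd
ddddddd
ddddddd
ddddddd
dd<Addd
ddddddd
ddddddd
ddddddd
step 2: ddddddd
ddddddd
ddddddd
dd^dddd
ddAAddd
ddddddd
ddddddd
ddddddd
step 3: ddddddd
ddddddd
ddddddd
ddA>ddd
ddAAddd
ddddddd
ddddddd
ddddddd
step 4: ddddddd
ddddddd
ddddddd
ddAAddd
ddAvddd
ddddddd
ddddddd
ddddddd
step 5: ddddddd
ddddddd
ddddddd
ddAAddd
ddAd>dd
ddddddd
ddddddd
ddddddd
step 6: ddddddd
ddddddd
ddddddd
ddAAddd
ddAdAdd
ddddvdd
ddddddd
ddddddd
step 7: ddddddd
ddddddd
ddddddd
ddAAddd
ddAdAdd
ddd<Add
ddddddd
ddddddd
step 8: ddddddd
ddddddd
ddddddd
ddAAddd
ddA^Add
dddAAdd
ddddddd
ddddddd
step 9: ddddddd
ddddddd
ddddddd
ddAAddd
ddAA>dd
dddAAdd
ddddddd
ddddddd
step 10: ddddddd
ddddddd
ddddddd
ddAA^dd
ddAAddd
dddAAdd
ddddddd
ddddddd
step 11: ddddddd
ddddddd
ddddddd
ddAAA>d
ddAAddd
dddAAdd
ddddddd
ddddddd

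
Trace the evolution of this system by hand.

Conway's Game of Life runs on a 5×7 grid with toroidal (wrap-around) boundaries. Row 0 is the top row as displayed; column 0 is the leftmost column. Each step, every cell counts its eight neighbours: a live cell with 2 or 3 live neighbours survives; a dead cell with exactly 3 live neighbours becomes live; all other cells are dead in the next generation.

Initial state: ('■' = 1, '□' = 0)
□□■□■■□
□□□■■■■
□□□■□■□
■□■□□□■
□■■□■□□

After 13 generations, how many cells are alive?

step 0: □□■□■■□
□□□■■■■
□□□■□■□
■□■□□□■
□■■□■□□
step 1: □■■□□□■
□□■□□□■
■□■■□□□
■□■□■■■
■□■□■□■
step 2: □□■□□□■
□□□□□□■
■□■□■□□
□□■□■□□
□□■□■□□
step 3: □□□■□■□
■■□■□■■
□■□□□■□
□□■□■■□
□■■□□■□
step 4: □□□■□■□
■■□□□■□
□■□■□□□
□□■■■■■
□■■□□■■
step 5: □□□□□■□
■■□□□□■
□■□■□□□
□□□□□□■
■■□□□□□
step 6: □□□□□□□
■■■□□□■
□■■□□□■
□■■□□□□
■□□□□□■
step 7: □□□□□□□
□□■□□□■
□□□■□□■
□□■□□□■
■■□□□□□
step 8: ■■□□□□□
□□□□□□□
■□■■□■■
□■■□□□■
■■□□□□□
step 9: ■■□□□□□
□□■□□□□
■□■■□■■
□□□■□■□
□□□□□□■
step 10: ■■□□□□□
□□■■□□□
□■■■□■■
■□■■□■□
■□□□□□■
step 11: ■■■□□□■
□□□■■□■
■□□□□■■
□□□■□■□
□□■□□□□
step 12: ■■■□□■■
□□■■■□□
■□□■□□□
□□□□■■□
■□■■□□■
step 13: □□□□□■□
□□□□■■□
□□■□□■□
■■■□■■□
□□■■□□□

12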